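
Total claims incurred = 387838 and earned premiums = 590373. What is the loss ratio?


Loss ratio = claims / premiums
= 387838 / 590373
= 0.6569


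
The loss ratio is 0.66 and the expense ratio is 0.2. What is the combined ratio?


Combined ratio = loss ratio + expense ratio
= 0.66 + 0.2
= 0.86


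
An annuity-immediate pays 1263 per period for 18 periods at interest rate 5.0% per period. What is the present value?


PV = PMT * (1 - (1+i)^(-n)) / i
= 1263 * (1 - (1+0.05)^(-18)) / 0.05
= 1263 * (1 - 0.415521) / 0.05
= 1263 * 11.689587
= 14763.9483


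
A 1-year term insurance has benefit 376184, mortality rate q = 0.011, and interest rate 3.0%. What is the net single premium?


NSP = benefit * q * v
v = 1/(1+i) = 0.970874
NSP = 376184 * 0.011 * 0.970874
= 4017.499


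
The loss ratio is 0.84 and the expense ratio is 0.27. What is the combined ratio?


Combined ratio = loss ratio + expense ratio
= 0.84 + 0.27
= 1.11


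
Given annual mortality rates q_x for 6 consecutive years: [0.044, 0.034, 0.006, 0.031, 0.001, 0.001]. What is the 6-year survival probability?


p_k = 1 - q_k for each year
Survival = product of (1 - q_k)
= 0.956 * 0.966 * 0.994 * 0.969 * 0.999 * 0.999
= 0.8877


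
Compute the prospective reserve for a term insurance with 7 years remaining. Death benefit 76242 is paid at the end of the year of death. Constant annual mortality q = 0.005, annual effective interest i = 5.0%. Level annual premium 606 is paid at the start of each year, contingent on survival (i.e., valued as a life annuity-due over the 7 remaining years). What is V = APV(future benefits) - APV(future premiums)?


v = 1/(1+i) = 0.952381
APV(future benefits) per unit = sum_{k=0}^{6} k_p_x * q * v^(k+1) = 0.028529
APV(future benefits) = 76242 * 0.028529 = 2175.1323
Life annuity-due factor ä_{x:7} = sum_{k=0}^{6} k_p_x * v^k = 5.991157
APV(future premiums) = 606 * 5.991157 = 3630.6411
V = 2175.1323 - 3630.6411
= -1455.5088


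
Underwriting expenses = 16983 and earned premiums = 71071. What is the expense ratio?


Expense ratio = expenses / premiums
= 16983 / 71071
= 0.239


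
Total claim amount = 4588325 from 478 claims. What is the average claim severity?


severity = total / number
= 4588325 / 478
= 9599.0063


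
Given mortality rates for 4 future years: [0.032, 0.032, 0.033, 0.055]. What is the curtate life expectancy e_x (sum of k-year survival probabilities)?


e_x = sum_{k=1}^{n} k_p_x
k_p_x values:
  1_p_x = 0.968
  2_p_x = 0.937024
  3_p_x = 0.906102
  4_p_x = 0.856267
e_x = 3.6674


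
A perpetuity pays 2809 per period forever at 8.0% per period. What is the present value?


PV = PMT / i
= 2809 / 0.08
= 35112.5


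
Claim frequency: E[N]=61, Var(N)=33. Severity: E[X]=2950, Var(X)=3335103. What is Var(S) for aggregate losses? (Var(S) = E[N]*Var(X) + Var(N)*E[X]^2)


Var(S) = E[N]*Var(X) + Var(N)*E[X]^2
= 61*3335103 + 33*2950^2
= 203441283 + 287182500
= 4.9062e+08


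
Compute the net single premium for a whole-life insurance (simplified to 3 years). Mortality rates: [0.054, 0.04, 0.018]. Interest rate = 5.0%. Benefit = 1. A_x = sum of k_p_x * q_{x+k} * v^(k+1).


v = 0.952381
Year 0: k_p_x=1.0, q=0.054, term=0.051429
Year 1: k_p_x=0.946, q=0.04, term=0.034322
Year 2: k_p_x=0.90816, q=0.018, term=0.014121
A_x = 0.0999


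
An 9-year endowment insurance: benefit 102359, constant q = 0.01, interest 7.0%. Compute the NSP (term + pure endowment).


Term component = 6437.193
Pure endowment = 9_p_x * v^9 * benefit = 0.913517 * 0.543934 * 102359 = 50861.4558
NSP = 57298.6488


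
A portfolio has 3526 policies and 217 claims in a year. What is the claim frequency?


frequency = claims / policies
= 217 / 3526
= 0.0615


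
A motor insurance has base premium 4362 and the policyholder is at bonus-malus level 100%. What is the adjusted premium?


adjusted = base * BM_level / 100
= 4362 * 100 / 100
= 4362 * 1.0
= 4362.0


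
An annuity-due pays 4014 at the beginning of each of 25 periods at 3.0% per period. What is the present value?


PV_due = PMT * (1-(1+i)^(-n))/i * (1+i)
PV_immediate = 69896.3748
PV_due = 69896.3748 * 1.03
= 71993.2661


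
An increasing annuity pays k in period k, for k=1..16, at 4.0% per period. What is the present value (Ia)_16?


(Ia)_n = sum_{k=1}^{n} k * v^k, v = 1/(1+i)
v = 0.961538
Sum computed term by term:
(Ia)_16 = 89.3964


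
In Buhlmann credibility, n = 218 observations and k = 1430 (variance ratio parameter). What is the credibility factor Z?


Z = n / (n + k)
= 218 / (218 + 1430)
= 218 / 1648
= 0.1323


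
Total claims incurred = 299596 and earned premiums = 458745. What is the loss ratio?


Loss ratio = claims / premiums
= 299596 / 458745
= 0.6531


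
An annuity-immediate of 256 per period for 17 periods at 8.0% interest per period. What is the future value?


FV = PMT * ((1+i)^n - 1) / i
= 256 * ((1.08)^17 - 1) / 0.08
= 256 * (3.700018 - 1) / 0.08
= 8640.0578


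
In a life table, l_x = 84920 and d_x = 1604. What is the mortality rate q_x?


q_x = d_x / l_x
= 1604 / 84920
= 0.0189


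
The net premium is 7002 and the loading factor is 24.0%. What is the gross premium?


Gross = net * (1 + loading)
= 7002 * (1 + 0.24)
= 7002 * 1.24
= 8682.48


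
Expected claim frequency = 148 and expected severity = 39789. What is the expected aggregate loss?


E[S] = E[N] * E[X]
= 148 * 39789
= 5.8888e+06


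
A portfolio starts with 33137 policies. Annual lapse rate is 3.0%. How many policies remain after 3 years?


remaining = initial * (1 - lapse)^years
= 33137 * (1 - 0.03)^3
= 33137 * 0.912673
= 30243.2452


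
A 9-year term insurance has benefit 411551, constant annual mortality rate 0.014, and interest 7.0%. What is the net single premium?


NSP = benefit * sum_{k=0}^{n-1} k_p_x * q * v^(k+1)
With constant q=0.014, v=0.934579
Sum = 0.086814
NSP = 411551 * 0.086814
= 35728.5731


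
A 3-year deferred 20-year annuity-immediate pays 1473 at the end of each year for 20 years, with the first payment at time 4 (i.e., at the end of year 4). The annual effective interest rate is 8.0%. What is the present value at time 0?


PV at time 3 of the 20-year annuity-immediate:
a_n = 1473 * (1-(1+0.08)^(-20))/0.08 = 14462.1311
Discount back 3 years to time 0:
PV = 14462.1311 * (1+0.08)^(-3)
= 14462.1311 * 0.793832
= 11480.506


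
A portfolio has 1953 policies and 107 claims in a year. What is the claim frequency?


frequency = claims / policies
= 107 / 1953
= 0.0548


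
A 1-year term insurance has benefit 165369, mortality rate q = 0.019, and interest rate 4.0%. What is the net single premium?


NSP = benefit * q * v
v = 1/(1+i) = 0.961538
NSP = 165369 * 0.019 * 0.961538
= 3021.1644


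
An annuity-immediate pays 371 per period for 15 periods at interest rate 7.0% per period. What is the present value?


PV = PMT * (1 - (1+i)^(-n)) / i
= 371 * (1 - (1+0.07)^(-15)) / 0.07
= 371 * (1 - 0.362446) / 0.07
= 371 * 9.107914
= 3379.0361


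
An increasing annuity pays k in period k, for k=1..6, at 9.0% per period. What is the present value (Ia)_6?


(Ia)_n = sum_{k=1}^{n} k * v^k, v = 1/(1+i)
v = 0.917431
Sum computed term by term:
(Ia)_6 = 14.5783


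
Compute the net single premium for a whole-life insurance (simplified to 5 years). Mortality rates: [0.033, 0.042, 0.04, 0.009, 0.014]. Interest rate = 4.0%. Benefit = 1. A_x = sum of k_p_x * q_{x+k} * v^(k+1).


v = 0.961538
Year 0: k_p_x=1.0, q=0.033, term=0.031731
Year 1: k_p_x=0.967, q=0.042, term=0.03755
Year 2: k_p_x=0.926386, q=0.04, term=0.032942
Year 3: k_p_x=0.889331, q=0.009, term=0.006842
Year 4: k_p_x=0.881327, q=0.014, term=0.010141
A_x = 0.1192


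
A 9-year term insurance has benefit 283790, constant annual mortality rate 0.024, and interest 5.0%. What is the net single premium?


NSP = benefit * sum_{k=0}^{n-1} k_p_x * q * v^(k+1)
With constant q=0.024, v=0.952381
Sum = 0.156319
NSP = 283790 * 0.156319
= 44361.6434


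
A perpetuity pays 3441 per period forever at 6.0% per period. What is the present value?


PV = PMT / i
= 3441 / 0.06
= 57350.0


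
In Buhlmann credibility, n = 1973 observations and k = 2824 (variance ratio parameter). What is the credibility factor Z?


Z = n / (n + k)
= 1973 / (1973 + 2824)
= 1973 / 4797
= 0.4113


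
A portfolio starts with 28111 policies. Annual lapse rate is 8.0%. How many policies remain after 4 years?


remaining = initial * (1 - lapse)^years
= 28111 * (1 - 0.08)^4
= 28111 * 0.716393
= 20138.5225


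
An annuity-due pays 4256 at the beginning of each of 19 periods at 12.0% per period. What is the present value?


PV_due = PMT * (1-(1+i)^(-n))/i * (1+i)
PV_immediate = 31348.7463
PV_due = 31348.7463 * 1.12
= 35110.5959


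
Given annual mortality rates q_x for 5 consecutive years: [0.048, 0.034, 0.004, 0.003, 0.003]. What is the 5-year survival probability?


p_k = 1 - q_k for each year
Survival = product of (1 - q_k)
= 0.952 * 0.966 * 0.996 * 0.997 * 0.997
= 0.9105


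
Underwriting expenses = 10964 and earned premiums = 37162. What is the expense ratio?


Expense ratio = expenses / premiums
= 10964 / 37162
= 0.295


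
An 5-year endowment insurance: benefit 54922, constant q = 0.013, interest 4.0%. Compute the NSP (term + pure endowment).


Term component = 3100.1412
Pure endowment = 5_p_x * v^5 * benefit = 0.936668 * 0.821927 * 54922 = 42282.9628
NSP = 45383.104


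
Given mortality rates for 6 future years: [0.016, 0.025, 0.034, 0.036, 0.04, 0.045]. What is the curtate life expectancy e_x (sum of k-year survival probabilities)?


e_x = sum_{k=1}^{n} k_p_x
k_p_x values:
  1_p_x = 0.984
  2_p_x = 0.9594
  3_p_x = 0.92678
  4_p_x = 0.893416
  5_p_x = 0.85768
  6_p_x = 0.819084
e_x = 5.4404


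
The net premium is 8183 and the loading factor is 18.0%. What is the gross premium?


Gross = net * (1 + loading)
= 8183 * (1 + 0.18)
= 8183 * 1.18
= 9655.94


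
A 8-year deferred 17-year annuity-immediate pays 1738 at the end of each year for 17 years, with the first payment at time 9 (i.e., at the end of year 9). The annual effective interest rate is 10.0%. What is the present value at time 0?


PV at time 8 of the 17-year annuity-immediate:
a_n = 1738 * (1-(1+0.1)^(-17))/0.1 = 13941.4597
Discount back 8 years to time 0:
PV = 13941.4597 * (1+0.1)^(-8)
= 13941.4597 * 0.466507
= 6503.7938


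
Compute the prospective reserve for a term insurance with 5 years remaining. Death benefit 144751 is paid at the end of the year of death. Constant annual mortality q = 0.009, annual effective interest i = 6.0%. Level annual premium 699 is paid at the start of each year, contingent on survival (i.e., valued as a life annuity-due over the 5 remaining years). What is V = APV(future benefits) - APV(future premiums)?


v = 1/(1+i) = 0.943396
APV(future benefits) per unit = sum_{k=0}^{4} k_p_x * q * v^(k+1) = 0.037274
APV(future benefits) = 144751 * 0.037274 = 5395.4725
Life annuity-due factor ä_{x:5} = sum_{k=0}^{4} k_p_x * v^k = 4.390068
APV(future premiums) = 699 * 4.390068 = 3068.6577
V = 5395.4725 - 3068.6577
= 2326.8148


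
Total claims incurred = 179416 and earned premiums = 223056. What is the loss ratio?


Loss ratio = claims / premiums
= 179416 / 223056
= 0.8044


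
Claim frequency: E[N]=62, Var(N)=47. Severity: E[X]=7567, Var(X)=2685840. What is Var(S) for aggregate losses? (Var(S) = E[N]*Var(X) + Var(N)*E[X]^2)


Var(S) = E[N]*Var(X) + Var(N)*E[X]^2
= 62*2685840 + 47*7567^2
= 166522080 + 2691195983
= 2.8577e+09


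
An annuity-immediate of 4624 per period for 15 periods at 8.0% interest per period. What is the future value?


FV = PMT * ((1+i)^n - 1) / i
= 4624 * ((1.08)^15 - 1) / 0.08
= 4624 * (3.172169 - 1) / 0.08
= 125551.3748


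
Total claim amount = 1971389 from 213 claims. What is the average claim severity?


severity = total / number
= 1971389 / 213
= 9255.3474


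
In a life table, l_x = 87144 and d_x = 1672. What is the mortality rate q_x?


q_x = d_x / l_x
= 1672 / 87144
= 0.0192


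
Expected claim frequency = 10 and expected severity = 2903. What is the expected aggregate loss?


E[S] = E[N] * E[X]
= 10 * 2903
= 29030


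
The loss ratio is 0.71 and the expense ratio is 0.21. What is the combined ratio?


Combined ratio = loss ratio + expense ratio
= 0.71 + 0.21
= 0.92


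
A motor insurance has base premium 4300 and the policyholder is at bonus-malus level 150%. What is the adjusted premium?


adjusted = base * BM_level / 100
= 4300 * 150 / 100
= 4300 * 1.5
= 6450.0


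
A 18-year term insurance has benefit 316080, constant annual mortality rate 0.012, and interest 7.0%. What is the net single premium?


NSP = benefit * sum_{k=0}^{n-1} k_p_x * q * v^(k+1)
With constant q=0.012, v=0.934579
Sum = 0.111501
NSP = 316080 * 0.111501
= 35243.224


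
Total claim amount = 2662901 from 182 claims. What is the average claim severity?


severity = total / number
= 2662901 / 182
= 14631.3242


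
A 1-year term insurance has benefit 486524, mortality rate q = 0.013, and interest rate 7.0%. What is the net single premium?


NSP = benefit * q * v
v = 1/(1+i) = 0.934579
NSP = 486524 * 0.013 * 0.934579
= 5911.0393


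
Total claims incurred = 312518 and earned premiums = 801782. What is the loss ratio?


Loss ratio = claims / premiums
= 312518 / 801782
= 0.3898


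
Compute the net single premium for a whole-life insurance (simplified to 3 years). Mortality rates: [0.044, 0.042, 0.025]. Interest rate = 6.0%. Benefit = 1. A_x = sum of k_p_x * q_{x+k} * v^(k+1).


v = 0.943396
Year 0: k_p_x=1.0, q=0.044, term=0.041509
Year 1: k_p_x=0.956, q=0.042, term=0.035735
Year 2: k_p_x=0.915848, q=0.025, term=0.019224
A_x = 0.0965


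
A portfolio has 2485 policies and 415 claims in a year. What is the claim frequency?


frequency = claims / policies
= 415 / 2485
= 0.167


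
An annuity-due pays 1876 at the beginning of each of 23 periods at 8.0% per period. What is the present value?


PV_due = PMT * (1-(1+i)^(-n))/i * (1+i)
PV_immediate = 19456.1066
PV_due = 19456.1066 * 1.08
= 21012.5951


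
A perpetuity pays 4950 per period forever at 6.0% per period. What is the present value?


PV = PMT / i
= 4950 / 0.06
= 82500.0


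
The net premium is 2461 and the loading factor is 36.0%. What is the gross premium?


Gross = net * (1 + loading)
= 2461 * (1 + 0.36)
= 2461 * 1.36
= 3346.96


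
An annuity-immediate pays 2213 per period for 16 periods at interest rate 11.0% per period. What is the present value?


PV = PMT * (1 - (1+i)^(-n)) / i
= 2213 * (1 - (1+0.11)^(-16)) / 0.11
= 2213 * (1 - 0.188292) / 0.11
= 2213 * 7.379162
= 16330.085


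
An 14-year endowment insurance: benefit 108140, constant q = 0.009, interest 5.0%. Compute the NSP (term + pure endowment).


Term component = 9154.888
Pure endowment = 14_p_x * v^14 * benefit = 0.881112 * 0.505068 * 108140 = 48124.6231
NSP = 57279.5111


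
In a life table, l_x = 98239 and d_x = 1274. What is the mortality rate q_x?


q_x = d_x / l_x
= 1274 / 98239
= 0.013


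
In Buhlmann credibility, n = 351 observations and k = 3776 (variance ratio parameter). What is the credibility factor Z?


Z = n / (n + k)
= 351 / (351 + 3776)
= 351 / 4127
= 0.085


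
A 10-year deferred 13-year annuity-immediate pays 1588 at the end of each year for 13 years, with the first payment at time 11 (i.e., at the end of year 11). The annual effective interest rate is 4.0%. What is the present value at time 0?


PV at time 10 of the 13-year annuity-immediate:
a_n = 1588 * (1-(1+0.04)^(-13))/0.04 = 15857.2088
Discount back 10 years to time 0:
PV = 15857.2088 * (1+0.04)^(-10)
= 15857.2088 * 0.675564
= 10712.5621


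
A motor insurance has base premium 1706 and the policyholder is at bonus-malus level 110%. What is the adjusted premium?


adjusted = base * BM_level / 100
= 1706 * 110 / 100
= 1706 * 1.1
= 1876.6


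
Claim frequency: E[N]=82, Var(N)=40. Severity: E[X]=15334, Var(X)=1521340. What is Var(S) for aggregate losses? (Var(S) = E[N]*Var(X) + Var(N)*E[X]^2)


Var(S) = E[N]*Var(X) + Var(N)*E[X]^2
= 82*1521340 + 40*15334^2
= 124749880 + 9405262240
= 9.5300e+09


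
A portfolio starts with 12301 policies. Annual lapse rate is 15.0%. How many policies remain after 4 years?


remaining = initial * (1 - lapse)^years
= 12301 * (1 - 0.15)^4
= 12301 * 0.522006
= 6421.1989


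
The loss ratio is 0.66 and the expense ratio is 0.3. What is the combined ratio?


Combined ratio = loss ratio + expense ratio
= 0.66 + 0.3
= 0.96


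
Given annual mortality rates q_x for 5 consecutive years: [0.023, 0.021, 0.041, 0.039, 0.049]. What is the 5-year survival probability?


p_k = 1 - q_k for each year
Survival = product of (1 - q_k)
= 0.977 * 0.979 * 0.959 * 0.961 * 0.951
= 0.8383


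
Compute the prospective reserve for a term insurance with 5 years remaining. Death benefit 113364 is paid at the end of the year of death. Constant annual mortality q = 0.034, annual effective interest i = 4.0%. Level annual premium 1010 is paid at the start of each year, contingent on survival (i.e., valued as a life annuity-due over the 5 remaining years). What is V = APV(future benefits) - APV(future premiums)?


v = 1/(1+i) = 0.961538
APV(future benefits) per unit = sum_{k=0}^{4} k_p_x * q * v^(k+1) = 0.141797
APV(future benefits) = 113364 * 0.141797 = 16074.6553
Life annuity-due factor ä_{x:5} = sum_{k=0}^{4} k_p_x * v^k = 4.337315
APV(future premiums) = 1010 * 4.337315 = 4380.6878
V = 16074.6553 - 4380.6878
= 11693.9675


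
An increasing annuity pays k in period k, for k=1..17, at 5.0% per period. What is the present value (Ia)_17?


(Ia)_n = sum_{k=1}^{n} k * v^k, v = 1/(1+i)
v = 0.952381
Sum computed term by term:
(Ia)_17 = 88.4145


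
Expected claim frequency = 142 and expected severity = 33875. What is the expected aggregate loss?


E[S] = E[N] * E[X]
= 142 * 33875
= 4.8102e+06


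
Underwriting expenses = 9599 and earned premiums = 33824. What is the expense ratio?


Expense ratio = expenses / premiums
= 9599 / 33824
= 0.2838


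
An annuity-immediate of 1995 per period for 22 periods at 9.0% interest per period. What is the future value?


FV = PMT * ((1+i)^n - 1) / i
= 1995 * ((1.09)^22 - 1) / 0.09
= 1995 * (6.6586 - 1) / 0.09
= 125432.3096


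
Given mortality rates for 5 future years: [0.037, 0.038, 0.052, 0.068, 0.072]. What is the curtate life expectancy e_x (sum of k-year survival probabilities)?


e_x = sum_{k=1}^{n} k_p_x
k_p_x values:
  1_p_x = 0.963
  2_p_x = 0.926406
  3_p_x = 0.878233
  4_p_x = 0.818513
  5_p_x = 0.75958
e_x = 4.3457


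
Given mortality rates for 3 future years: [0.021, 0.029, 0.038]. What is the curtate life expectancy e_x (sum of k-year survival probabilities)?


e_x = sum_{k=1}^{n} k_p_x
k_p_x values:
  1_p_x = 0.979
  2_p_x = 0.950609
  3_p_x = 0.914486
e_x = 2.8441


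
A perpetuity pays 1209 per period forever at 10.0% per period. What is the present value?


PV = PMT / i
= 1209 / 0.1
= 12090.0


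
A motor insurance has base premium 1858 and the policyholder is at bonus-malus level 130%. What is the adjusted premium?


adjusted = base * BM_level / 100
= 1858 * 130 / 100
= 1858 * 1.3
= 2415.4


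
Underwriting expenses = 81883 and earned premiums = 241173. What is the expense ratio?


Expense ratio = expenses / premiums
= 81883 / 241173
= 0.3395


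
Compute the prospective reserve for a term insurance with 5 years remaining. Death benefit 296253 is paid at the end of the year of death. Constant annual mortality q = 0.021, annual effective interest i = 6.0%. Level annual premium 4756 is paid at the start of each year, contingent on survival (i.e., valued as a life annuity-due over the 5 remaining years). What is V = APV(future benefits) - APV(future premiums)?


v = 1/(1+i) = 0.943396
APV(future benefits) per unit = sum_{k=0}^{4} k_p_x * q * v^(k+1) = 0.085031
APV(future benefits) = 296253 * 0.085031 = 25190.7113
Life annuity-due factor ä_{x:5} = sum_{k=0}^{4} k_p_x * v^k = 4.292045
APV(future premiums) = 4756 * 4.292045 = 20412.965
V = 25190.7113 - 20412.965
= 4777.7463


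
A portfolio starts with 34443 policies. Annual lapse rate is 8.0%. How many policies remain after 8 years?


remaining = initial * (1 - lapse)^years
= 34443 * (1 - 0.08)^8
= 34443 * 0.513219
= 17676.7976


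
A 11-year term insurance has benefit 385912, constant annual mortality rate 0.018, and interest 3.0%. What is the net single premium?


NSP = benefit * sum_{k=0}^{n-1} k_p_x * q * v^(k+1)
With constant q=0.018, v=0.970874
Sum = 0.153156
NSP = 385912 * 0.153156
= 59104.6448


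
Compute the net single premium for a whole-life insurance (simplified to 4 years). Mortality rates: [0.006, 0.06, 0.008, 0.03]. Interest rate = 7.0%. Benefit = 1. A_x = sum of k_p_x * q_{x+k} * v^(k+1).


v = 0.934579
Year 0: k_p_x=1.0, q=0.006, term=0.005607
Year 1: k_p_x=0.994, q=0.06, term=0.052092
Year 2: k_p_x=0.93436, q=0.008, term=0.006102
Year 3: k_p_x=0.926885, q=0.03, term=0.021213
A_x = 0.085


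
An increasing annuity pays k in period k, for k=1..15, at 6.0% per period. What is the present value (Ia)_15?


(Ia)_n = sum_{k=1}^{n} k * v^k, v = 1/(1+i)
v = 0.943396
Sum computed term by term:
(Ia)_15 = 67.2668


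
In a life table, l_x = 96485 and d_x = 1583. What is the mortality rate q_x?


q_x = d_x / l_x
= 1583 / 96485
= 0.0164


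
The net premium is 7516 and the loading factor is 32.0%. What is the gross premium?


Gross = net * (1 + loading)
= 7516 * (1 + 0.32)
= 7516 * 1.32
= 9921.12


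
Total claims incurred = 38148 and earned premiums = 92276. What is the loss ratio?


Loss ratio = claims / premiums
= 38148 / 92276
= 0.4134


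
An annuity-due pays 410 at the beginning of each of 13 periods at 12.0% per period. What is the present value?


PV_due = PMT * (1-(1+i)^(-n))/i * (1+i)
PV_immediate = 2633.6549
PV_due = 2633.6549 * 1.12
= 2949.6934


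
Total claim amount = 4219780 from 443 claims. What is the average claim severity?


severity = total / number
= 4219780 / 443
= 9525.4628


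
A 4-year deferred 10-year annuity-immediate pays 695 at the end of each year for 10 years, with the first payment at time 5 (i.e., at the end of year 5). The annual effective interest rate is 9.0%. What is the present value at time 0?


PV at time 4 of the 10-year annuity-immediate:
a_n = 695 * (1-(1+0.09)^(-10))/0.09 = 4460.2721
Discount back 4 years to time 0:
PV = 4460.2721 * (1+0.09)^(-4)
= 4460.2721 * 0.708425
= 3159.7692


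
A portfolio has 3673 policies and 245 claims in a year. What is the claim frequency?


frequency = claims / policies
= 245 / 3673
= 0.0667


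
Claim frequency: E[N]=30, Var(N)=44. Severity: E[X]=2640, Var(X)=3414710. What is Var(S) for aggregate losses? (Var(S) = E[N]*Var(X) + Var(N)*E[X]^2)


Var(S) = E[N]*Var(X) + Var(N)*E[X]^2
= 30*3414710 + 44*2640^2
= 102441300 + 306662400
= 4.0910e+08


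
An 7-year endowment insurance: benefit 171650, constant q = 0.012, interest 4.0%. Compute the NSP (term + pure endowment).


Term component = 11949.3238
Pure endowment = 7_p_x * v^7 * benefit = 0.918964 * 0.759918 * 171650 = 119869.5969
NSP = 131818.9207


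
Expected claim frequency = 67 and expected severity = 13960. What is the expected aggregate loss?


E[S] = E[N] * E[X]
= 67 * 13960
= 935320


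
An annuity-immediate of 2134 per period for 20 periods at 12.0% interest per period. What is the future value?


FV = PMT * ((1+i)^n - 1) / i
= 2134 * ((1.12)^20 - 1) / 0.12
= 2134 * (9.646293 - 1) / 0.12
= 153759.9122


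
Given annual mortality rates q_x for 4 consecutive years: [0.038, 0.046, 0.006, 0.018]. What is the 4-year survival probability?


p_k = 1 - q_k for each year
Survival = product of (1 - q_k)
= 0.962 * 0.954 * 0.994 * 0.982
= 0.8958


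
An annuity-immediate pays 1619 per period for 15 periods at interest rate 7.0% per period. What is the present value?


PV = PMT * (1 - (1+i)^(-n)) / i
= 1619 * (1 - (1+0.07)^(-15)) / 0.07
= 1619 * (1 - 0.362446) / 0.07
= 1619 * 9.107914
= 14745.7128


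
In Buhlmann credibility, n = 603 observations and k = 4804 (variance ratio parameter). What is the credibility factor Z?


Z = n / (n + k)
= 603 / (603 + 4804)
= 603 / 5407
= 0.1115


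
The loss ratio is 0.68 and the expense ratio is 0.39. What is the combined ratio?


Combined ratio = loss ratio + expense ratio
= 0.68 + 0.39
= 1.07


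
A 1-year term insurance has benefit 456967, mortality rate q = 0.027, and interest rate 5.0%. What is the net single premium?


NSP = benefit * q * v
v = 1/(1+i) = 0.952381
NSP = 456967 * 0.027 * 0.952381
= 11750.58


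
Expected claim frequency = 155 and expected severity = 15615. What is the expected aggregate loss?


E[S] = E[N] * E[X]
= 155 * 15615
= 2.4203e+06


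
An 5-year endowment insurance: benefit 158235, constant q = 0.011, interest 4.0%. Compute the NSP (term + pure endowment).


Term component = 7586.7401
Pure endowment = 5_p_x * v^5 * benefit = 0.946197 * 0.821927 * 158235 = 123060.1139
NSP = 130646.8541


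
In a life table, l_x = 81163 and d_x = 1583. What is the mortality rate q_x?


q_x = d_x / l_x
= 1583 / 81163
= 0.0195


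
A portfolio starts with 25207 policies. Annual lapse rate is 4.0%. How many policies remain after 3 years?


remaining = initial * (1 - lapse)^years
= 25207 * (1 - 0.04)^3
= 25207 * 0.884736
= 22301.5404


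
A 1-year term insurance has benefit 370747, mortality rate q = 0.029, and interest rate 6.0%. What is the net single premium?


NSP = benefit * q * v
v = 1/(1+i) = 0.943396
NSP = 370747 * 0.029 * 0.943396
= 10143.0783


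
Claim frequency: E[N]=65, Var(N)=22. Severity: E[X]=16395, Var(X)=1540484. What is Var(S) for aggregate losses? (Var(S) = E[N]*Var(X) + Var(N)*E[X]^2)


Var(S) = E[N]*Var(X) + Var(N)*E[X]^2
= 65*1540484 + 22*16395^2
= 100131460 + 5913512550
= 6.0136e+09


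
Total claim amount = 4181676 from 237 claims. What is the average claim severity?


severity = total / number
= 4181676 / 237
= 17644.2025


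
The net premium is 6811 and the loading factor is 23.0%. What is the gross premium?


Gross = net * (1 + loading)
= 6811 * (1 + 0.23)
= 6811 * 1.23
= 8377.53


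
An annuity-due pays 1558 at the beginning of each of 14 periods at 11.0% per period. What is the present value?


PV_due = PMT * (1-(1+i)^(-n))/i * (1+i)
PV_immediate = 10877.746
PV_due = 10877.746 * 1.11
= 12074.2981


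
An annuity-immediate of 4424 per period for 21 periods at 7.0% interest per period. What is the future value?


FV = PMT * ((1+i)^n - 1) / i
= 4424 * ((1.07)^21 - 1) / 0.07
= 4424 * (4.140562 - 1) / 0.07
= 198483.5421


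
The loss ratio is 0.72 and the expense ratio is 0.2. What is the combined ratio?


Combined ratio = loss ratio + expense ratio
= 0.72 + 0.2
= 0.92


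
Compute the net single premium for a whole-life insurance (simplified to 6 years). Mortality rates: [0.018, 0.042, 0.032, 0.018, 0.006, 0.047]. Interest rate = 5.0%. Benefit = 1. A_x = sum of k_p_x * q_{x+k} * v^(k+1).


v = 0.952381
Year 0: k_p_x=1.0, q=0.018, term=0.017143
Year 1: k_p_x=0.982, q=0.042, term=0.03741
Year 2: k_p_x=0.940756, q=0.032, term=0.026005
Year 3: k_p_x=0.910652, q=0.018, term=0.013486
Year 4: k_p_x=0.89426, q=0.006, term=0.004204
Year 5: k_p_x=0.888895, q=0.047, term=0.031175
A_x = 0.1294


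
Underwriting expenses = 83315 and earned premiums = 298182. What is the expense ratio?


Expense ratio = expenses / premiums
= 83315 / 298182
= 0.2794


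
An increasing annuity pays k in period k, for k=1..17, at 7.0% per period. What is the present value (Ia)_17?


(Ia)_n = sum_{k=1}^{n} k * v^k, v = 1/(1+i)
v = 0.934579
Sum computed term by term:
(Ia)_17 = 72.3555


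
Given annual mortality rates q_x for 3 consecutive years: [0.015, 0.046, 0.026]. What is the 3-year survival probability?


p_k = 1 - q_k for each year
Survival = product of (1 - q_k)
= 0.985 * 0.954 * 0.974
= 0.9153


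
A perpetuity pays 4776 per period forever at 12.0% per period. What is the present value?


PV = PMT / i
= 4776 / 0.12
= 39800.0


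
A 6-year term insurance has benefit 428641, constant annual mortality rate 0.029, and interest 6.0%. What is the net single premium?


NSP = benefit * sum_{k=0}^{n-1} k_p_x * q * v^(k+1)
With constant q=0.029, v=0.943396
Sum = 0.133317
NSP = 428641 * 0.133317
= 57145.2318


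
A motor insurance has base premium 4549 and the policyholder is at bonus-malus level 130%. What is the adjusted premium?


adjusted = base * BM_level / 100
= 4549 * 130 / 100
= 4549 * 1.3
= 5913.7


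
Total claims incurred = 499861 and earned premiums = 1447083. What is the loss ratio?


Loss ratio = claims / premiums
= 499861 / 1447083
= 0.3454


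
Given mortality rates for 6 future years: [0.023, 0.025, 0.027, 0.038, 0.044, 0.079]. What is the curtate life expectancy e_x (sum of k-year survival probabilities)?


e_x = sum_{k=1}^{n} k_p_x
k_p_x values:
  1_p_x = 0.977
  2_p_x = 0.952575
  3_p_x = 0.926855
  4_p_x = 0.891635
  5_p_x = 0.852403
  6_p_x = 0.785063
e_x = 5.3855


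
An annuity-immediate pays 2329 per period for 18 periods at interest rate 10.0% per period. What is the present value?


PV = PMT * (1 - (1+i)^(-n)) / i
= 2329 * (1 - (1+0.1)^(-18)) / 0.1
= 2329 * (1 - 0.179859) / 0.1
= 2329 * 8.201412
= 19101.0888


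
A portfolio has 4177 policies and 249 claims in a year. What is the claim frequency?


frequency = claims / policies
= 249 / 4177
= 0.0596


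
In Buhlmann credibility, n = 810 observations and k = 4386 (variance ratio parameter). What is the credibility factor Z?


Z = n / (n + k)
= 810 / (810 + 4386)
= 810 / 5196
= 0.1559


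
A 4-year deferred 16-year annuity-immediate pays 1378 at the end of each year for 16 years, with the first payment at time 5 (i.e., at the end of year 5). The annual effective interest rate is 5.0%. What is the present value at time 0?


PV at time 4 of the 16-year annuity-immediate:
a_n = 1378 * (1-(1+0.05)^(-16))/0.05 = 14934.4465
Discount back 4 years to time 0:
PV = 14934.4465 * (1+0.05)^(-4)
= 14934.4465 * 0.822702
= 12286.6061


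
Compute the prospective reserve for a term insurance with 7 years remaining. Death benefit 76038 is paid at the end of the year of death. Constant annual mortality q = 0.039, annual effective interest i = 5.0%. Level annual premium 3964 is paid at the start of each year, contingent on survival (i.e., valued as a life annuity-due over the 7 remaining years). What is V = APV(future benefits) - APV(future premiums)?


v = 1/(1+i) = 0.952381
APV(future benefits) per unit = sum_{k=0}^{6} k_p_x * q * v^(k+1) = 0.202473
APV(future benefits) = 76038 * 0.202473 = 15395.6522
Life annuity-due factor ä_{x:7} = sum_{k=0}^{6} k_p_x * v^k = 5.4512
APV(future premiums) = 3964 * 5.4512 = 21608.556
V = 15395.6522 - 21608.556
= -6212.9037


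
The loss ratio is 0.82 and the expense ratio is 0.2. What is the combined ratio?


Combined ratio = loss ratio + expense ratio
= 0.82 + 0.2
= 1.02


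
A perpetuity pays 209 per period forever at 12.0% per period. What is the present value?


PV = PMT / i
= 209 / 0.12
= 1741.6667


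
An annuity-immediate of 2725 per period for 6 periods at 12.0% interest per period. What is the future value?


FV = PMT * ((1+i)^n - 1) / i
= 2725 * ((1.12)^6 - 1) / 0.12
= 2725 * (1.973823 - 1) / 0.12
= 22113.8901


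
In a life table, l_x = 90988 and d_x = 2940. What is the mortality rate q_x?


q_x = d_x / l_x
= 2940 / 90988
= 0.0323


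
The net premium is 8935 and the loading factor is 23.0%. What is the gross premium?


Gross = net * (1 + loading)
= 8935 * (1 + 0.23)
= 8935 * 1.23
= 10990.05


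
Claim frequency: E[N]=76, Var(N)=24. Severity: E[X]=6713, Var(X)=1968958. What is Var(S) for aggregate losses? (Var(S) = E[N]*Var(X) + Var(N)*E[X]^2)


Var(S) = E[N]*Var(X) + Var(N)*E[X]^2
= 76*1968958 + 24*6713^2
= 149640808 + 1081544856
= 1.2312e+09


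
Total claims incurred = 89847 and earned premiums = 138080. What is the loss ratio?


Loss ratio = claims / premiums
= 89847 / 138080
= 0.6507


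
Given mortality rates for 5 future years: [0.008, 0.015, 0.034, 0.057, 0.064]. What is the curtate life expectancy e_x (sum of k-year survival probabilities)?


e_x = sum_{k=1}^{n} k_p_x
k_p_x values:
  1_p_x = 0.992
  2_p_x = 0.97712
  3_p_x = 0.943898
  4_p_x = 0.890096
  5_p_x = 0.83313
e_x = 4.6362


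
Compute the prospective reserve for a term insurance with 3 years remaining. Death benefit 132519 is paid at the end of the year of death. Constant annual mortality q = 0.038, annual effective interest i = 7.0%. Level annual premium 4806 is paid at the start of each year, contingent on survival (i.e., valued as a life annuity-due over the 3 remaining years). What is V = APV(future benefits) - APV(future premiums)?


v = 1/(1+i) = 0.934579
APV(future benefits) per unit = sum_{k=0}^{2} k_p_x * q * v^(k+1) = 0.09615
APV(future benefits) = 132519 * 0.09615 = 12741.7135
Life annuity-due factor ä_{x:3} = sum_{k=0}^{2} k_p_x * v^k = 2.707384
APV(future premiums) = 4806 * 2.707384 = 13011.6877
V = 12741.7135 - 13011.6877
= -269.9743


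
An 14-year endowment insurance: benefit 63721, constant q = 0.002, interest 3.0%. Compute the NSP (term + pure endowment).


Term component = 1422.3912
Pure endowment = 14_p_x * v^14 * benefit = 0.972361 * 0.661118 * 63721 = 40962.7415
NSP = 42385.1327


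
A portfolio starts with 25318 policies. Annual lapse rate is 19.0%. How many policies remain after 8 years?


remaining = initial * (1 - lapse)^years
= 25318 * (1 - 0.19)^8
= 25318 * 0.185302
= 4691.4765


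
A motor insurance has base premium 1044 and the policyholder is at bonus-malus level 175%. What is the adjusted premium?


adjusted = base * BM_level / 100
= 1044 * 175 / 100
= 1044 * 1.75
= 1827.0


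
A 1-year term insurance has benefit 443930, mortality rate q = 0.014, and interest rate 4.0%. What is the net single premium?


NSP = benefit * q * v
v = 1/(1+i) = 0.961538
NSP = 443930 * 0.014 * 0.961538
= 5975.9808


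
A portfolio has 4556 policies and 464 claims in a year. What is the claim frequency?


frequency = claims / policies
= 464 / 4556
= 0.1018


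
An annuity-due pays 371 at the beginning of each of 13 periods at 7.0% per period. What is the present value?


PV_due = PMT * (1-(1+i)^(-n))/i * (1+i)
PV_immediate = 3100.6884
PV_due = 3100.6884 * 1.07
= 3317.7366


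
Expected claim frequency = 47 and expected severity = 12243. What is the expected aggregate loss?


E[S] = E[N] * E[X]
= 47 * 12243
= 575421


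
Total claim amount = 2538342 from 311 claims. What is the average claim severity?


severity = total / number
= 2538342 / 311
= 8161.8714


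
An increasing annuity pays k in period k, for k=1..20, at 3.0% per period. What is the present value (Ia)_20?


(Ia)_n = sum_{k=1}^{n} k * v^k, v = 1/(1+i)
v = 0.970874
Sum computed term by term:
(Ia)_20 = 141.6761


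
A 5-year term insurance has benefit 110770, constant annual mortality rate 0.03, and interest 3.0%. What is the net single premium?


NSP = benefit * sum_{k=0}^{n-1} k_p_x * q * v^(k+1)
With constant q=0.03, v=0.970874
Sum = 0.129624
NSP = 110770 * 0.129624
= 14358.4774


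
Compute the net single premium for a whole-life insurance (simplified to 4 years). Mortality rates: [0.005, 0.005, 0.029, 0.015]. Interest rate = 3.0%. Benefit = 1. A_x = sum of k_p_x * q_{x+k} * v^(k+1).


v = 0.970874
Year 0: k_p_x=1.0, q=0.005, term=0.004854
Year 1: k_p_x=0.995, q=0.005, term=0.004689
Year 2: k_p_x=0.990025, q=0.029, term=0.026274
Year 3: k_p_x=0.961314, q=0.015, term=0.012812
A_x = 0.0486


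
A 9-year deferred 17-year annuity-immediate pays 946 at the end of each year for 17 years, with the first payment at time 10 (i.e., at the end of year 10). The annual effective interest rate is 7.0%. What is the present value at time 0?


PV at time 9 of the 17-year annuity-immediate:
a_n = 946 * (1-(1+0.07)^(-17))/0.07 = 9236.009
Discount back 9 years to time 0:
PV = 9236.009 * (1+0.07)^(-9)
= 9236.009 * 0.543934
= 5023.7769


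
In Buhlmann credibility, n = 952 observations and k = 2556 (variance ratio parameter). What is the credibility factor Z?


Z = n / (n + k)
= 952 / (952 + 2556)
= 952 / 3508
= 0.2714


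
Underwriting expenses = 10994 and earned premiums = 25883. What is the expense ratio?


Expense ratio = expenses / premiums
= 10994 / 25883
= 0.4248


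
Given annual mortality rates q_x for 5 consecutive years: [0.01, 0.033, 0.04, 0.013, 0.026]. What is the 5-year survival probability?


p_k = 1 - q_k for each year
Survival = product of (1 - q_k)
= 0.99 * 0.967 * 0.96 * 0.987 * 0.974
= 0.8835


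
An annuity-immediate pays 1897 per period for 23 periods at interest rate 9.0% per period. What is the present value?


PV = PMT * (1 - (1+i)^(-n)) / i
= 1897 * (1 - (1+0.09)^(-23)) / 0.09
= 1897 * (1 - 0.137781) / 0.09
= 1897 * 9.580207
= 18173.6524


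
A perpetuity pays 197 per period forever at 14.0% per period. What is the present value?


PV = PMT / i
= 197 / 0.14
= 1407.1429


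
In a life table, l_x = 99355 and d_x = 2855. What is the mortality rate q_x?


q_x = d_x / l_x
= 2855 / 99355
= 0.0287


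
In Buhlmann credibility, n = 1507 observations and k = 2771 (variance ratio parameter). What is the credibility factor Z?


Z = n / (n + k)
= 1507 / (1507 + 2771)
= 1507 / 4278
= 0.3523


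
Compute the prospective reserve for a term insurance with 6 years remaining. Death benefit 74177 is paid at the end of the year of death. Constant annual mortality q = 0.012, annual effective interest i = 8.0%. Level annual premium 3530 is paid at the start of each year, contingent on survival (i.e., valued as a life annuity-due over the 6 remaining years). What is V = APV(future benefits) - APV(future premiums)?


v = 1/(1+i) = 0.925926
APV(future benefits) per unit = sum_{k=0}^{5} k_p_x * q * v^(k+1) = 0.053982
APV(future benefits) = 74177 * 0.053982 = 4004.2325
Life annuity-due factor ä_{x:6} = sum_{k=0}^{5} k_p_x * v^k = 4.858392
APV(future premiums) = 3530 * 4.858392 = 17150.123
V = 4004.2325 - 17150.123
= -13145.8905


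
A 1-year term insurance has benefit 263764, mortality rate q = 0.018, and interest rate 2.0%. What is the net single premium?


NSP = benefit * q * v
v = 1/(1+i) = 0.980392
NSP = 263764 * 0.018 * 0.980392
= 4654.6588


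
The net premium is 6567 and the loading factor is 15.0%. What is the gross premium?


Gross = net * (1 + loading)
= 6567 * (1 + 0.15)
= 6567 * 1.15
= 7552.05


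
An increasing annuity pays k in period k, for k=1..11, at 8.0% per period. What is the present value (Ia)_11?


(Ia)_n = sum_{k=1}^{n} k * v^k, v = 1/(1+i)
v = 0.925926
Sum computed term by term:
(Ia)_11 = 37.4046


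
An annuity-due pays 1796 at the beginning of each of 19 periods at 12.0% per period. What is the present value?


PV_due = PMT * (1-(1+i)^(-n))/i * (1+i)
PV_immediate = 13228.9352
PV_due = 13228.9352 * 1.12
= 14816.4075


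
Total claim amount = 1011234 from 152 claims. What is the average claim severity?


severity = total / number
= 1011234 / 152
= 6652.8553


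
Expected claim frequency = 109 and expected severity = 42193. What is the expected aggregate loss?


E[S] = E[N] * E[X]
= 109 * 42193
= 4.5990e+06


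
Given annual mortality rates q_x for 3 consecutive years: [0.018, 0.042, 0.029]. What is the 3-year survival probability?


p_k = 1 - q_k for each year
Survival = product of (1 - q_k)
= 0.982 * 0.958 * 0.971
= 0.9135


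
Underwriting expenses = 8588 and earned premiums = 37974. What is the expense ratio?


Expense ratio = expenses / premiums
= 8588 / 37974
= 0.2262
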